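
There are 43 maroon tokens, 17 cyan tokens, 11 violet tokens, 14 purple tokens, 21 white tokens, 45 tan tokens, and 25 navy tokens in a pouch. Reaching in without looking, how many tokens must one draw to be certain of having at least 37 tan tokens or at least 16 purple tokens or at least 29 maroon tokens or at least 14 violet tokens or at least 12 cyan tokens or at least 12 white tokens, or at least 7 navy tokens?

Each of the 7 colors has its own threshold; avoid all of them simultaneously.
The worst case stops just short of every target: 28 maroon, 11 cyan, all 11 violet, all 14 purple, 11 white, 36 tan, 6 navy — 28 + 11 + 11 + 14 + 11 + 36 + 6 = 117 tokens.
One more token must push some color to its target, so 117 + 1 = 118.

118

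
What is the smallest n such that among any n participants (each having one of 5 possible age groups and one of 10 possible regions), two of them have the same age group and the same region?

There are 5 × 10 = 50 (age group, region) combinations acting as pigeonholes.
With 50 participants we could place one in each, avoiding any repeat.
One more forces some (age group, region) pair to hold 2, so 50 + 1 = 51.

51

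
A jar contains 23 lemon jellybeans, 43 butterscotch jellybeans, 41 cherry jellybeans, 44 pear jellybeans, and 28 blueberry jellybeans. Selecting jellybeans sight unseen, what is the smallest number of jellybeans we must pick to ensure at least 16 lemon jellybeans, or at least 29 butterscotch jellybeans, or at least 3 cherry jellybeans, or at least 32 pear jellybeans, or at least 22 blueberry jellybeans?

Each of the 5 flavors has its own threshold; avoid all of them simultaneously.
The worst case stops just short of every target: 15 lemon, 28 butterscotch, 2 cherry, 31 pear, 21 blueberry — 15 + 28 + 2 + 31 + 21 = 97 jellybeans.
One more jellybean must push some flavor to its target, so 97 + 1 = 98.

98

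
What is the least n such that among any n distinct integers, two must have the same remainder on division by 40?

41

Use the pigeonhole principle on residue classes: two integers differ by a multiple of 40 exactly when they share a remainder mod 40.
There are 40 residue classes mod 40, so 40 integers can all lie in distinct classes.
One more integer must repeat a residue, giving a difference divisible by 40. So n = 40 + 1 = 41.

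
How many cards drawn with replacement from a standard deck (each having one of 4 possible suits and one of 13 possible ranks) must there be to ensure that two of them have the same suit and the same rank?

53

There are 4 × 13 = 52 (suit, rank) combinations acting as pigeonholes.
With 52 cards drawn with replacement from a standard deck we could place one in each, avoiding any repeat.
One more forces some (suit, rank) pair to hold 2, so 52 + 1 = 53.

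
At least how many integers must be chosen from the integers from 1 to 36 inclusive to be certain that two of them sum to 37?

19

Partition {1, …, 36} into 18 pairs: {1,36}, {2,35}, …, {18,19}.
Choosing 18 integers — say the integers 1 through 18 — takes one from each pair and avoids the property.
Choosing 19 forces two into the same pair by pigeonhole, and those sum to 37. So 19.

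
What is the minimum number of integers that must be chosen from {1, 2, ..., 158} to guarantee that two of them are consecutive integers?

Partition {1, …, 158} into 79 pairs: {1,2}, {3,4}, …, {157,158}.
Choosing 79 integers — say the 79 even numbers 2, 4, …, 158 — takes one from each pair and avoids the property.
Choosing 80 forces two into the same pair by pigeonhole, and those are consecutive. So 80.

80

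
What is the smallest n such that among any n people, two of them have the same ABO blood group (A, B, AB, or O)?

There are 4 ABO blood groups acting as pigeonholes.
With 4 people we could place one in each, avoiding any repeat.
One more forces some class to hold 2, so 4 + 1 = 5.

5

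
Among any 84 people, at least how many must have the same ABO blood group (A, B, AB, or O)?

21

The 84 people fall into 4 ABO blood groups.
If each of the 4 ABO blood groups held at most 20, the total would be at most 4 × 20 = 80 < 84, a contradiction.
So at least one holds ⌈84/4⌉ = 21.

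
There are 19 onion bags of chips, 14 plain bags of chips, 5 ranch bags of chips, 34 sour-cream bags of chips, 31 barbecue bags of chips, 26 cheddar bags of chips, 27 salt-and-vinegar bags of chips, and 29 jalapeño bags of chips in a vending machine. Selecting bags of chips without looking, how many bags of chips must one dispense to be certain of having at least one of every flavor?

The hardest flavor to obtain is ranch: we could draw every other bag of chips first — 185 − 5 = 180 bags of chips — without a single ranch one.
The next draw must be ranch, so 180 + 1 = 181.

181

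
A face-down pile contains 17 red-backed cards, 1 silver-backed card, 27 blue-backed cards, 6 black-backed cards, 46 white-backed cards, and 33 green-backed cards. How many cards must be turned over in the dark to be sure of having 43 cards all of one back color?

127

Treat the 6 back colors as pigeonholes.
In the worst case we take at most 42 of each back color, but all 17 red-backed, all 1 silver-backed, all 27 blue-backed, all 6 black-backed, and all 33 green-backed (fewer than 42), giving 17 + 1 + 27 + 6 + 42 + 33 = 126.
One more card then forces some back color to 43, so 126 + 1 = 127.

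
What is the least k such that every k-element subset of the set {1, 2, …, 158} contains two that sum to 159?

80

Partition {1, …, 158} into 79 pairs: {1,158}, {2,157}, …, {79,80}.
Choosing 79 integers — say the integers 1 through 79 — takes one from each pair and avoids the property.
Choosing 80 forces two into the same pair by pigeonhole, and those sum to 159. So 80.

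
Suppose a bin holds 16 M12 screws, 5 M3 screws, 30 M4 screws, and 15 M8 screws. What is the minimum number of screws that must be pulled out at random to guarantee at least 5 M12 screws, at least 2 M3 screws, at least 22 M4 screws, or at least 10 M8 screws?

36

Each of the 4 sizes has its own threshold; avoid all of them simultaneously.
The worst case stops just short of every target: 4 M12, 1 M3, 21 M4, 9 M8 — 4 + 1 + 21 + 9 = 35 screws.
One more screw must push some size to its target, so 35 + 1 = 36.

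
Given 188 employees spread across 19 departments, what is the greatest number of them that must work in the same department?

If each of the 19 departments held at most 9, the total would be at most 19 × 9 = 171 < 188, a contradiction.
So at least one holds ⌈188/19⌉ = 10.

10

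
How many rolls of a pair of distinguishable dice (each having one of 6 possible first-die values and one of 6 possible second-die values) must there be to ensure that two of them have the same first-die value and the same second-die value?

37

There are 6 × 6 = 36 (first-die value, second-die value) combinations acting as pigeonholes.
With 36 rolls of a pair of distinguishable dice we could place one in each, avoiding any repeat.
One more forces some (first-die value, second-die value) pair to hold 2, so 36 + 1 = 37.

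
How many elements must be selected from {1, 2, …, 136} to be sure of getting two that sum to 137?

69

Partition {1, …, 136} into 68 pairs: {1,136}, {2,135}, …, {68,69}.
Choosing 68 integers — say the integers 1 through 68 — takes one from each pair and avoids the property.
Choosing 69 forces two into the same pair by pigeonhole, and those sum to 137. So 69.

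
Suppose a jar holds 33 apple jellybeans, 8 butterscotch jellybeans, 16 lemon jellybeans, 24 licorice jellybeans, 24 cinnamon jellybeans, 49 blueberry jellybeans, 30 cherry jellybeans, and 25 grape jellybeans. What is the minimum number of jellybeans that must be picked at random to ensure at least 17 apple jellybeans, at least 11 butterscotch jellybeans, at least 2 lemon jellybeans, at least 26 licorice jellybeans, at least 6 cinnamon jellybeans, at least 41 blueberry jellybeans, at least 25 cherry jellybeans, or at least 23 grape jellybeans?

141

Each of the 8 flavors has its own threshold; avoid all of them simultaneously.
The worst case stops just short of every target: 16 apple, all 8 butterscotch, 1 lemon, all 24 licorice, 5 cinnamon, 40 blueberry, 24 cherry, 22 grape — 16 + 8 + 1 + 24 + 5 + 40 + 24 + 22 = 140 jellybeans.
One more jellybean must push some flavor to its target, so 140 + 1 = 141.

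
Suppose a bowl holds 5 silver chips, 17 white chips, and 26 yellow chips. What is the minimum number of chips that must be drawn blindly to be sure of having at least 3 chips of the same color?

Treat the 3 colors as pigeonholes.
The worst case takes 2 chips of each color without reaching 3 of any: 3 × 2 = 6.
The next chip must bring some color to 3, so 6 + 1 = 7.

7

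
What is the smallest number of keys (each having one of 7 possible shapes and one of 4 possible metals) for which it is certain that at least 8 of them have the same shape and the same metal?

197

There are 7 × 4 = 28 (shape, metal) combinations acting as pigeonholes.
With 28 × 7 = 196 keys we could place exactly 7 in each, with no (shape, metal) pair reaching 8.
One more forces some (shape, metal) pair to hold 8, so 196 + 1 = 197.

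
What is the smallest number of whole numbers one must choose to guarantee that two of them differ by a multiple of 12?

13

Two integers differ by a multiple of 12 exactly when they share a remainder mod 12.
There are 12 residue classes mod 12, so 12 integers can all lie in distinct classes.
One more integer must repeat a residue, giving a difference divisible by 12. So n = 12 + 1 = 13.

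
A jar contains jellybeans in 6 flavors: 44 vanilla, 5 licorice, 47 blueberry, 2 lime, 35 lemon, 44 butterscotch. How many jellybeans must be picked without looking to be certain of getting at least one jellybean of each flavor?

176

The hardest flavor to obtain is lime: we could draw every other jellybean first — 177 − 2 = 175 jellybeans — without a single lime one.
The next draw must be lime, so 175 + 1 = 176.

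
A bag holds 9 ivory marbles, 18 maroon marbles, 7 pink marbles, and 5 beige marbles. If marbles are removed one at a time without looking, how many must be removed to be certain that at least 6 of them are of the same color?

21

The worst case takes 5 marbles of each color without reaching 6 of any: 4 × 5 = 20.
The next marble must bring some color to 6, so 20 + 1 = 21.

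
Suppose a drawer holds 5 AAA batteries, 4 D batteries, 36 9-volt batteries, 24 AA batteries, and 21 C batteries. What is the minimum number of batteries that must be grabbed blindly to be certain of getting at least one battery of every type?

87

The hardest type to obtain is D: we could draw every other battery first — 90 − 4 = 86 batteries — without a single D one.
The next draw must be D, so 86 + 1 = 87.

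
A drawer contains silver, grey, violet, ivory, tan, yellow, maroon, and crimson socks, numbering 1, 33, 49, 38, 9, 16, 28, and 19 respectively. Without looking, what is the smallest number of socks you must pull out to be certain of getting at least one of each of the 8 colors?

193

The hardest color to obtain is silver: we could draw every other sock first — 193 − 1 = 192 socks — without a single silver one.
The next draw must be silver, so 192 + 1 = 193.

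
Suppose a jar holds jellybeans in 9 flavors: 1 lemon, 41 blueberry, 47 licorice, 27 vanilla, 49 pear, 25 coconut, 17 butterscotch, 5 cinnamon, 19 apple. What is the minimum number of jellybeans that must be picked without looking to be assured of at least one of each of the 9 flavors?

231

The hardest flavor to obtain is lemon: we could draw every other jellybean first — 231 − 1 = 230 jellybeans — without a single lemon one.
The next draw must be lemon, so 230 + 1 = 231.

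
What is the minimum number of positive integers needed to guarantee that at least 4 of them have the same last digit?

31

There are 10 possible last digits acting as pigeonholes.
With 10 × 3 = 30 positive integers we could place exactly 3 in each, with no class reaching 4.
One more forces some class to hold 4, so 30 + 1 = 31.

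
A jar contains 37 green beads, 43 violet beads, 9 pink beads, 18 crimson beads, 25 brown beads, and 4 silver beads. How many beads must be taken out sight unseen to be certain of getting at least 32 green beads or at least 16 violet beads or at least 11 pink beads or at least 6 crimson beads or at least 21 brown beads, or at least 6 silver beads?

Each of the 6 colors has its own threshold; avoid all of them simultaneously.
The worst case stops just short of every target: 31 green, 15 violet, all 9 pink, 5 crimson, 20 brown, all 4 silver — 31 + 15 + 9 + 5 + 20 + 4 = 84 beads.
One more bead must push some color to its target, so 84 + 1 = 85.

85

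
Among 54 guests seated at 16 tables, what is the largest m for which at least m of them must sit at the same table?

The 54 guests fall into 16 tables.
If each of the 16 tables held at most 3, the total would be at most 16 × 3 = 48 < 54, a contradiction.
So at least one holds ⌈54/16⌉ = 4.

4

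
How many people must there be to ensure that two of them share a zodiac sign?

There are 12 zodiac signs acting as pigeonholes.
With 12 people we could place one in each, avoiding any repeat.
One more forces some class to hold 2, so 12 + 1 = 13.

13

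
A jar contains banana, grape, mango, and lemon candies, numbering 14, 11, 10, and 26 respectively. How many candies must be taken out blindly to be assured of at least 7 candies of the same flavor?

Treat the 4 flavors as pigeonholes.
The worst case takes 6 candies of each flavor without reaching 7 of any: 4 × 6 = 24.
The next candy must bring some flavor to 7, so 24 + 1 = 25.

25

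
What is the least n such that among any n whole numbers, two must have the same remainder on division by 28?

Two integers differ by a multiple of 28 exactly when they share a remainder mod 28.
There are 28 residue classes mod 28, so 28 integers can all lie in distinct classes.
One more integer must repeat a residue, giving a difference divisible by 28. So n = 28 + 1 = 29.

29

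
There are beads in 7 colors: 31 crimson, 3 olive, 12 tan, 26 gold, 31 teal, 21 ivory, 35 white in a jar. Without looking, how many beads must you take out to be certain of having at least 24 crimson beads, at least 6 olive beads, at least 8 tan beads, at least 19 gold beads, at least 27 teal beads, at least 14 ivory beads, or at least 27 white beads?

117

Each of the 7 colors has its own threshold; avoid all of them simultaneously.
The worst case stops just short of every target: 23 crimson, all 3 olive, 7 tan, 18 gold, 26 teal, 13 ivory, 26 white — 23 + 3 + 7 + 18 + 26 + 13 + 26 = 116 beads.
One more bead must push some color to its target, so 116 + 1 = 117.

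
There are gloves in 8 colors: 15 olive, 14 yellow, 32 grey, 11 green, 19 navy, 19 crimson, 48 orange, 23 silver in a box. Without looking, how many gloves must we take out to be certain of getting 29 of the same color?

158

In the worst case we take at most 28 of each color, but all 15 olive, all 14 yellow, all 11 green, all 19 navy, all 19 crimson, and all 23 silver (fewer than 28), giving 15 + 14 + 28 + 11 + 19 + 19 + 28 + 23 = 157.
One more glove then forces some color to 29, so 157 + 1 = 158.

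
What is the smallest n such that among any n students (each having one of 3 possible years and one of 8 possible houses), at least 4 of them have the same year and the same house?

73

There are 3 × 8 = 24 (year, house) combinations acting as pigeonholes.
With 24 × 3 = 72 students we could place exactly 3 in each, with no (year, house) pair reaching 4.
One more forces some (year, house) pair to hold 4, so 72 + 1 = 73.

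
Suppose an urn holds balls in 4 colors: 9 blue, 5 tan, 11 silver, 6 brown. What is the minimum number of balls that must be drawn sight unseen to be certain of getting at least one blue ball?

The worst case draws every non-blue ball first: 5 + 11 + 6 = 22.
The next draw is then forced to be blue, giving 22 + 1 = 23.

23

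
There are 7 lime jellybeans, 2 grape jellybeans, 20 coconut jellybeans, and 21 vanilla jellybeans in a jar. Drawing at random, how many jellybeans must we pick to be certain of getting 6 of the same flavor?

Treat the 4 flavors as pigeonholes.
In the worst case we take at most 5 of each flavor, but all 2 grape (fewer than 5), giving 5 + 2 + 5 + 5 = 17.
One more jellybean then forces some flavor to 6, so 17 + 1 = 18.

18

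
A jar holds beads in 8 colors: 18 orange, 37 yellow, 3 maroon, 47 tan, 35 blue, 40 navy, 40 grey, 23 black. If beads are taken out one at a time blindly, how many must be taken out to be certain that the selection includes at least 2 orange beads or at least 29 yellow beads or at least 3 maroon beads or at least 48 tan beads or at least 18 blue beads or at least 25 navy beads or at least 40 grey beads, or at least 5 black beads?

The worst case stops just short of every target: 1 orange, 28 yellow, 2 maroon, 47 tan, 17 blue, 24 navy, 39 grey, 4 black — 1 + 28 + 2 + 47 + 17 + 24 + 39 + 4 = 162 beads.
One more bead must push some color to its target, so 162 + 1 = 163.

163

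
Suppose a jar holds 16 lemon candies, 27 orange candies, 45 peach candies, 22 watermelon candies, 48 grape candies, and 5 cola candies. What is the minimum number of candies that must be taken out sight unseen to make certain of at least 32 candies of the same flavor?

133

In the worst case we take at most 31 of each flavor, but all 16 lemon, all 27 orange, all 22 watermelon, and all 5 cola (fewer than 31), giving 16 + 27 + 31 + 22 + 31 + 5 = 132.
One more candy then forces some flavor to 32, so 132 + 1 = 133.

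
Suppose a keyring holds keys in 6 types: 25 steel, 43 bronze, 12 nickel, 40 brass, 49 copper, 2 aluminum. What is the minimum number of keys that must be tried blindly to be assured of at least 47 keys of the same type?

169

In the worst case we take at most 46 of each type, but all 25 steel, all 43 bronze, all 12 nickel, all 40 brass, and all 2 aluminum (fewer than 46), giving 25 + 43 + 12 + 40 + 46 + 2 = 168.
One more key then forces some type to 47, so 168 + 1 = 169.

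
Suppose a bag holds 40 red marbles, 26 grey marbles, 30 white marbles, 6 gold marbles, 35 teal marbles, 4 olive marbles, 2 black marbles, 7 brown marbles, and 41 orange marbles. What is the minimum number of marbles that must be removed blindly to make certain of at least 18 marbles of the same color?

Treat the 9 colors as pigeonholes.
In the worst case we take at most 17 of each color, but all 6 gold, all 4 olive, all 2 black, and all 7 brown (fewer than 17), giving 17 + 17 + 17 + 6 + 17 + 4 + 2 + 7 + 17 = 104.
One more marble then forces some color to 18, so 104 + 1 = 105.

105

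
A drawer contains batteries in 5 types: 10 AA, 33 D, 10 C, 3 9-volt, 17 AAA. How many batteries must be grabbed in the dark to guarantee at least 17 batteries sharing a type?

Treat the 5 types as pigeonholes.
In the worst case we take at most 16 of each type, but all 10 AA, all 10 C, and all 3 9-volt (fewer than 16), giving 10 + 16 + 10 + 3 + 16 = 55.
One more battery then forces some type to 17, so 55 + 1 = 56.

56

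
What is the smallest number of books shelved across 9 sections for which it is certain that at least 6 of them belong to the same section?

46

There are 9 sections acting as pigeonholes.
With 9 × 5 = 45 books we could place exactly 5 in each, with no class reaching 6.
One more forces some class to hold 6, so 45 + 1 = 46.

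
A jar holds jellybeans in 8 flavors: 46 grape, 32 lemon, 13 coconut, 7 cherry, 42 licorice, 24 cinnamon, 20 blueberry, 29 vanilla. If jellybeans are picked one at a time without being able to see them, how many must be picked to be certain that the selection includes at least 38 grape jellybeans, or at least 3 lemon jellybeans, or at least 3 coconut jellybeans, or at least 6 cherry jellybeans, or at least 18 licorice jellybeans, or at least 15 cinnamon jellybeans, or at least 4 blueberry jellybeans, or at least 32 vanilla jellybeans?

The worst case stops just short of every target: 37 grape, 2 lemon, 2 coconut, 5 cherry, 17 licorice, 14 cinnamon, 3 blueberry, all 29 vanilla — 37 + 2 + 2 + 5 + 17 + 14 + 3 + 29 = 109 jellybeans.
One more jellybean must push some flavor to its target, so 109 + 1 = 110.

110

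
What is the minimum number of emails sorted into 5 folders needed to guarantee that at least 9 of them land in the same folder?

There are 5 folders acting as pigeonholes.
With 5 × 8 = 40 emails we could place exactly 8 in each, with no class reaching 9.
One more forces some class to hold 9, so 40 + 1 = 41.

41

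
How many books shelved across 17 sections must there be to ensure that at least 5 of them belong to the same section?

There are 17 sections acting as pigeonholes.
With 17 × 4 = 68 books we could place exactly 4 in each, with no class reaching 5.
One more forces some class to hold 5, so 68 + 1 = 69.

69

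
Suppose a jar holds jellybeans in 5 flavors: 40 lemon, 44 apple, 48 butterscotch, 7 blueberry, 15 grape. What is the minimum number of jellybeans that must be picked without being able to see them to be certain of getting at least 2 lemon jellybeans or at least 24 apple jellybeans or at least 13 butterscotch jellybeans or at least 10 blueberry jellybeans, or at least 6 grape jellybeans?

49

The worst case stops just short of every target: 1 lemon, 23 apple, 12 butterscotch, all 7 blueberry, 5 grape — 1 + 23 + 12 + 7 + 5 = 48 jellybeans.
One more jellybean must push some flavor to its target, so 48 + 1 = 49.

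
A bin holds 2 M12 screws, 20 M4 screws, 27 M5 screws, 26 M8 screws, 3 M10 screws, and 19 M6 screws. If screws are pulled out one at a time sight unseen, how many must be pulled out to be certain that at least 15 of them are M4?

92

The worst case draws every non-M4 screw first: 2 + 27 + 26 + 3 + 19 = 77.
The next 15 draws are then forced to be M4, giving 77 + 15 = 92.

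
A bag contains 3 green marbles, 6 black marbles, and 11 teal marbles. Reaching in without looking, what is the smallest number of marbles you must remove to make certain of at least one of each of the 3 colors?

18

The hardest color to obtain is green: we could draw every other marble first — 20 − 3 = 17 marbles — without a single green one.
The next draw must be green, so 17 + 1 = 18.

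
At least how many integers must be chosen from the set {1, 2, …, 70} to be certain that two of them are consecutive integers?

Partition {1, …, 70} into 35 pairs: {1,2}, {3,4}, …, {69,70}.
Choosing 35 integers — say the 35 even numbers 2, 4, …, 70 — takes one from each pair and avoids the property.
Choosing 36 forces two into the same pair by pigeonhole, and those are consecutive. So 36.

36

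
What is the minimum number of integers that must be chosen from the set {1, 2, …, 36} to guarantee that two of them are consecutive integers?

19

Partition {1, …, 36} into 18 pairs: {1,2}, {3,4}, …, {35,36}.
Choosing 18 integers — say the 18 even numbers 2, 4, …, 36 — takes one from each pair and avoids the property.
Choosing 19 forces two into the same pair by pigeonhole, and those are consecutive. So 19.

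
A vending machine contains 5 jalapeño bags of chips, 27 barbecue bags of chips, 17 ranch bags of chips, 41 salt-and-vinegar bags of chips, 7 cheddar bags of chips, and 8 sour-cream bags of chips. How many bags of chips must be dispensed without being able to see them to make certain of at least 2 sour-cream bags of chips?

The worst case draws every non-sour-cream bag of chips first: 5 + 27 + 17 + 41 + 7 = 97.
The next 2 draws are then forced to be sour-cream, giving 97 + 2 = 99.

99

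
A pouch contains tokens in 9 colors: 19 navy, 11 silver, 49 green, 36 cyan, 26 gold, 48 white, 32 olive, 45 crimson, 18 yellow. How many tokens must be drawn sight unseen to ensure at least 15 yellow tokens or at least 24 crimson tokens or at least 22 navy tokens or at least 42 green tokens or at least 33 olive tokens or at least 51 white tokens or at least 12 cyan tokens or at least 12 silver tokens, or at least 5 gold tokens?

204

Each of the 9 colors has its own threshold; avoid all of them simultaneously.
The worst case stops just short of every target: all 19 navy, 11 silver, 41 green, 11 cyan, 4 gold, all 48 white, 32 olive, 23 crimson, 14 yellow — 19 + 11 + 41 + 11 + 4 + 48 + 32 + 23 + 14 = 203 tokens.
One more token must push some color to its target, so 203 + 1 = 204.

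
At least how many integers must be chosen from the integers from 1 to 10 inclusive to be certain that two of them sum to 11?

6

Partition {1, …, 10} into 5 pairs: {1,10}, {2,9}, …, {5,6}.
Choosing 5 integers — say the integers 1 through 5 — takes one from each pair and avoids the property.
Choosing 6 forces two into the same pair by pigeonhole, and those sum to 11. So 6.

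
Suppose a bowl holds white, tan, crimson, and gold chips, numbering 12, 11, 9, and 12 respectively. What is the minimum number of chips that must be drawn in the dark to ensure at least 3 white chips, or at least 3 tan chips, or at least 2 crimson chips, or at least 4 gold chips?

The worst case stops just short of every target: 2 white, 2 tan, 1 crimson, 3 gold — 2 + 2 + 1 + 3 = 8 chips.
One more chip must push some color to its target, so 8 + 1 = 9.

9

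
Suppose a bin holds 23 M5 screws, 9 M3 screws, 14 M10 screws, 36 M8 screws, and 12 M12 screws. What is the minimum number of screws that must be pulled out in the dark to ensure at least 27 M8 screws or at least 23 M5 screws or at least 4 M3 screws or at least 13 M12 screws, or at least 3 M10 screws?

66

The worst case stops just short of every target: 22 M5, 3 M3, 2 M10, 26 M8, 12 M12 — 22 + 3 + 2 + 26 + 12 = 65 screws.
One more screw must push some size to its target, so 65 + 1 = 66.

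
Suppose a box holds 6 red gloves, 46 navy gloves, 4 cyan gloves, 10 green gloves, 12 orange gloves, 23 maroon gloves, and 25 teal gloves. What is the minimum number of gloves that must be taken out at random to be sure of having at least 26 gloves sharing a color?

106

In the worst case we take at most 25 of each color, but all 6 red, all 4 cyan, all 10 green, all 12 orange, and all 23 maroon (fewer than 25), giving 6 + 25 + 4 + 10 + 12 + 23 + 25 = 105.
One more glove then forces some color to 26, so 105 + 1 = 106.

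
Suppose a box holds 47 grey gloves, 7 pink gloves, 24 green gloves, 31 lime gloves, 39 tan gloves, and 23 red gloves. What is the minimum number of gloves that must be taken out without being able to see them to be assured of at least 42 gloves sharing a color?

In the worst case we take at most 41 of each color, but all 7 pink, all 24 green, all 31 lime, all 39 tan, and all 23 red (fewer than 41), giving 41 + 7 + 24 + 31 + 39 + 23 = 165.
One more glove then forces some color to 42, so 165 + 1 = 166.

166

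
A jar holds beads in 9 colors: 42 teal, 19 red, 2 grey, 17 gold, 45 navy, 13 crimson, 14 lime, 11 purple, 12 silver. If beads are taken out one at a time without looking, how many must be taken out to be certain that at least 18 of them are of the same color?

In the worst case we take at most 17 of each color, but all 2 grey, all 13 crimson, all 14 lime, all 11 purple, and all 12 silver (fewer than 17), giving 17 + 17 + 2 + 17 + 17 + 13 + 14 + 11 + 12 = 120.
One more bead then forces some color to 18, so 120 + 1 = 121.

121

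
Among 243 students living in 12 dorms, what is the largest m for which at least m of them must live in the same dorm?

If each of the 12 dorms held at most 20, the total would be at most 12 × 20 = 240 < 243, a contradiction.
So at least one holds ⌈243/12⌉ = 21.

21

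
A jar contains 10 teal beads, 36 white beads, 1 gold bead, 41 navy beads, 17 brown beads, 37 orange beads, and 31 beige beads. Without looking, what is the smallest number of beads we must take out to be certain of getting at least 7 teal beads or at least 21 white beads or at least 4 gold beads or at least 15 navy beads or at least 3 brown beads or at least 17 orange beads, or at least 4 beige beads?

63

Each of the 7 colors has its own threshold; avoid all of them simultaneously.
The worst case stops just short of every target: 6 teal, 20 white, all 1 gold, 14 navy, 2 brown, 16 orange, 3 beige — 6 + 20 + 1 + 14 + 2 + 16 + 3 = 62 beads.
One more bead must push some color to its target, so 62 + 1 = 63.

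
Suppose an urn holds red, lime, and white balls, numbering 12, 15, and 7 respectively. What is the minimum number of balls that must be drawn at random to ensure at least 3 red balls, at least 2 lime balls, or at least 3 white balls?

6

Each of the 3 colors has its own threshold; avoid all of them simultaneously.
The worst case stops just short of every target: 2 red, 1 lime, 2 white — 2 + 1 + 2 = 5 balls.
One more ball must push some color to its target, so 5 + 1 = 6.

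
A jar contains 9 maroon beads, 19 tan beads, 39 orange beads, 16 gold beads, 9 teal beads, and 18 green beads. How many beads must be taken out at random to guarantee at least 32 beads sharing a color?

Treat the 6 colors as pigeonholes.
In the worst case we take at most 31 of each color, but all 9 maroon, all 19 tan, all 16 gold, all 9 teal, and all 18 green (fewer than 31), giving 9 + 19 + 31 + 16 + 9 + 18 = 102.
One more bead then forces some color to 32, so 102 + 1 = 103.

103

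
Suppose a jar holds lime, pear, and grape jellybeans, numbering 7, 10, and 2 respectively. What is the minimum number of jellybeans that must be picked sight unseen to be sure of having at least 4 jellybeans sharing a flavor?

In the worst case we take at most 3 of each flavor, but all 2 grape (fewer than 3), giving 3 + 3 + 2 = 8.
One more jellybean then forces some flavor to 4, so 8 + 1 = 9.

9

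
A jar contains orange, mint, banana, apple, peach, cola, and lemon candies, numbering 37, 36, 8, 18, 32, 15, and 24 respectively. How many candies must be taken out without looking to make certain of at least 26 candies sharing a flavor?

In the worst case we take at most 25 of each flavor, but all 8 banana, all 18 apple, all 15 cola, and all 24 lemon (fewer than 25), giving 25 + 25 + 8 + 18 + 25 + 15 + 24 = 140.
One more candy then forces some flavor to 26, so 140 + 1 = 141.

141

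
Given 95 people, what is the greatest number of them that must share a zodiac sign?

The 95 people fall into 12 zodiac signs.
If each of the 12 zodiac signs held at most 7, the total would be at most 12 × 7 = 84 < 95, a contradiction.
So at least one holds ⌈95/12⌉ = 8.

8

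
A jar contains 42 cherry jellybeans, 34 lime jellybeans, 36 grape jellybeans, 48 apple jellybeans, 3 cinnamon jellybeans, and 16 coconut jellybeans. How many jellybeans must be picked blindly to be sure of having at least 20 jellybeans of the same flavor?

In the worst case we take at most 19 of each flavor, but all 3 cinnamon and all 16 coconut (fewer than 19), giving 19 + 19 + 19 + 19 + 3 + 16 = 95.
One more jellybean then forces some flavor to 20, so 95 + 1 = 96.

96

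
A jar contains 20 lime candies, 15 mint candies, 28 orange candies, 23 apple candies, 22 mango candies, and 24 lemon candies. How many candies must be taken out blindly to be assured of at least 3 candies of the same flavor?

13

Treat the 6 flavors as pigeonholes.
The worst case takes 2 candies of each flavor without reaching 3 of any: 6 × 2 = 12.
The next candy must bring some flavor to 3, so 12 + 1 = 13.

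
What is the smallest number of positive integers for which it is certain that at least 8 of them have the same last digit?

There are 10 possible last digits acting as pigeonholes.
With 10 × 7 = 70 positive integers we could place exactly 7 in each, with no class reaching 8.
One more forces some class to hold 8, so 70 + 1 = 71.

71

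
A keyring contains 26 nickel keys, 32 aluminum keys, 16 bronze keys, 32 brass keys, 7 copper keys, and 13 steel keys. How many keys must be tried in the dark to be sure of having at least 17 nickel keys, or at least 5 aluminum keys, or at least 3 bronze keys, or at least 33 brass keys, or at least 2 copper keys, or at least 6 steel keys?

The worst case stops just short of every target: 16 nickel, 4 aluminum, 2 bronze, 32 brass, 1 copper, 5 steel — 16 + 4 + 2 + 32 + 1 + 5 = 60 keys.
One more key must push some type to its target, so 60 + 1 = 61.

61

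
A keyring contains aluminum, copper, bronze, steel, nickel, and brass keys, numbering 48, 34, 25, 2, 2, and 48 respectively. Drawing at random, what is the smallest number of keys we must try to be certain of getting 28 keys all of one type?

111

In the worst case we take at most 27 of each type, but all 25 bronze, all 2 steel, and all 2 nickel (fewer than 27), giving 27 + 27 + 25 + 2 + 2 + 27 = 110.
One more key then forces some type to 28, so 110 + 1 = 111.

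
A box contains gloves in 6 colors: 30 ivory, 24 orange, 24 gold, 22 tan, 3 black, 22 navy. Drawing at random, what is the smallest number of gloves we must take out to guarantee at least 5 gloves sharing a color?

Treat the 6 colors as pigeonholes.
In the worst case we take at most 4 of each color, but all 3 black (fewer than 4), giving 4 + 4 + 4 + 4 + 3 + 4 = 23.
One more glove then forces some color to 5, so 23 + 1 = 24.

24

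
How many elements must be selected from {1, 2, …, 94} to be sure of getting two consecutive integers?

Partition {1, …, 94} into 47 pairs: {1,2}, {3,4}, …, {93,94}.
Choosing 47 integers — say the 47 even numbers 2, 4, …, 94 — takes one from each pair and avoids the property.
Choosing 48 forces two into the same pair by pigeonhole, and those are consecutive. So 48.

48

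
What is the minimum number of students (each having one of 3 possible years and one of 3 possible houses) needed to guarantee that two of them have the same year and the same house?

10

There are 3 × 3 = 9 (year, house) combinations acting as pigeonholes.
With 9 students we could place one in each, avoiding any repeat.
One more forces some (year, house) pair to hold 2, so 9 + 1 = 10.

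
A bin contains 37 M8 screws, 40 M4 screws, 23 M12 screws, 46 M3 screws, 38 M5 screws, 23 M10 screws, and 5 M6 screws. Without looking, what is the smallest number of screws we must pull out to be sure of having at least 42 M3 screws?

The worst case draws every non-M3 screw first: 37 + 40 + 23 + 38 + 23 + 5 = 166.
The next 42 draws are then forced to be M3, giving 166 + 42 = 208.

208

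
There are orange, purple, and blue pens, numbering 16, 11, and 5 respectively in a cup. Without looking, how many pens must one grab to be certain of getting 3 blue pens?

30

To avoid blue pens as long as possible, exhaust the other 2 ink colors first.
The worst case draws every non-blue pen first: 16 + 11 = 27.
The next 3 draws are then forced to be blue, giving 27 + 3 = 30.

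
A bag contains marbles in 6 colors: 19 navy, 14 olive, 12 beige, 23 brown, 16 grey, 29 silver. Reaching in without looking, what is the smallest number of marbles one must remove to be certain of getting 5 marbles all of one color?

25

Treat the 6 colors as pigeonholes.
The worst case takes 4 marbles of each color without reaching 5 of any: 6 × 4 = 24.
The next marble must bring some color to 5, so 24 + 1 = 25.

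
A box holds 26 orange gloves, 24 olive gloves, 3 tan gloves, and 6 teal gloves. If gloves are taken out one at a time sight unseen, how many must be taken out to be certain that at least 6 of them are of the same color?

19

In the worst case we take at most 5 of each color, but all 3 tan (fewer than 5), giving 5 + 5 + 3 + 5 = 18.
One more glove then forces some color to 6, so 18 + 1 = 19.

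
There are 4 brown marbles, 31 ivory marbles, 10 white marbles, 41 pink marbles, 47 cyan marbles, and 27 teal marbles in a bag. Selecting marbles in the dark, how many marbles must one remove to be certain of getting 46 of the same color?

In the worst case we take at most 45 of each color, but all 4 brown, all 31 ivory, all 10 white, all 41 pink, and all 27 teal (fewer than 45), giving 4 + 31 + 10 + 41 + 45 + 27 = 158.
One more marble then forces some color to 46, so 158 + 1 = 159.

159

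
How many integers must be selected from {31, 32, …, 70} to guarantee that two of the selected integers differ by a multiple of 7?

8

Group the integers by remainder mod 7; there are 7 residue classes, each nonempty in this range.
Choosing one from each class (7 integers) avoids any shared remainder.
One more choice must repeat a class, so two differ by a multiple of 7. Hence 7 + 1 = 8.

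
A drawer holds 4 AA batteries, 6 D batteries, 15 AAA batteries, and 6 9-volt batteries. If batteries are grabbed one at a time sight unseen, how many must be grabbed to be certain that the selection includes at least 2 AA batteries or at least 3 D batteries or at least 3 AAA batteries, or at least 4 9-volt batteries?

9

Each of the 4 types has its own threshold; avoid all of them simultaneously.
The worst case stops just short of every target: 1 AA, 2 D, 2 AAA, 3 9-volt — 1 + 2 + 2 + 3 = 8 batteries.
One more battery must push some type to its target, so 8 + 1 = 9.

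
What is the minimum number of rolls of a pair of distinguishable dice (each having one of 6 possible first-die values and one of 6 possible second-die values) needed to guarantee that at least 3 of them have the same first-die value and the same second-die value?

73

There are 6 × 6 = 36 (first-die value, second-die value) combinations acting as pigeonholes.
With 36 × 2 = 72 rolls of a pair of distinguishable dice we could place exactly 2 in each, with no (first-die value, second-die value) pair reaching 3.
One more forces some (first-die value, second-die value) pair to hold 3, so 72 + 1 = 73.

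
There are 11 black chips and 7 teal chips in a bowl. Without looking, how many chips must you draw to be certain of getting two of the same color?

Treat the 2 colors as pigeonholes.
The worst case takes 1 chip of each color without reaching 2 of any: 2 × 1 = 2.
The next chip must bring some color to 2, so 2 + 1 = 3.

3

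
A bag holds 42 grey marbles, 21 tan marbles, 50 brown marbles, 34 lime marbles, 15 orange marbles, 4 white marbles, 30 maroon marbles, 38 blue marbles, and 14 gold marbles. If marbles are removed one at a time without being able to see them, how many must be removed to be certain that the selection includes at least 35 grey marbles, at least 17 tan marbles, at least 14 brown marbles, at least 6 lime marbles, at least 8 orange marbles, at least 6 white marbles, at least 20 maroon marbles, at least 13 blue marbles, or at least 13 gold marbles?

123

Each of the 9 colors has its own threshold; avoid all of them simultaneously.
The worst case stops just short of every target: 34 grey, 16 tan, 13 brown, 5 lime, 7 orange, all 4 white, 19 maroon, 12 blue, 12 gold — 34 + 16 + 13 + 5 + 7 + 4 + 19 + 12 + 12 = 122 marbles.
One more marble must push some color to its target, so 122 + 1 = 123.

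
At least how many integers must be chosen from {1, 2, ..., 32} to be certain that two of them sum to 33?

17

Partition {1, …, 32} into 16 pairs: {1,32}, {2,31}, …, {16,17}.
Choosing 16 integers — say the integers 1 through 16 — takes one from each pair and avoids the property.
Choosing 17 forces two into the same pair by pigeonhole, and those sum to 33. So 17.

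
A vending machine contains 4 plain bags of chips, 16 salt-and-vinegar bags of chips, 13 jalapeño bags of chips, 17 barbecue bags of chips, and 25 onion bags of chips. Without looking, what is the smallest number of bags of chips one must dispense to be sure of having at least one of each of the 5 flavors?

72

The hardest flavor to obtain is plain: we could draw every other bag of chips first — 75 − 4 = 71 bags of chips — without a single plain one.
The next draw must be plain, so 71 + 1 = 72.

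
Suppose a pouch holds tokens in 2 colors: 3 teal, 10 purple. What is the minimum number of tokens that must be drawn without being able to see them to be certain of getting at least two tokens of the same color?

The worst case takes 1 token of each color without reaching 2 of any: 2 × 1 = 2.
The next token must bring some color to 2, so 2 + 1 = 3.

3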